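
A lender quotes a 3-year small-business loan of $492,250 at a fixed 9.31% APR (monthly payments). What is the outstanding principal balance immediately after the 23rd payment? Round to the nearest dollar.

With monthly rate i = 9.31%/12 = 0.0077583, the balance after k of n payments is P · [(1+i)^n − (1+i)^k] / [(1+i)^n − 1].
(1+0.0077583)^36 = 1.32077954 and (1+0.0077583)^23 = 1.19453026, so the balance is 492,250 × (1.32077954 − 1.19453026) / (1.32077954 − 1) = $193,734.94.

$193,735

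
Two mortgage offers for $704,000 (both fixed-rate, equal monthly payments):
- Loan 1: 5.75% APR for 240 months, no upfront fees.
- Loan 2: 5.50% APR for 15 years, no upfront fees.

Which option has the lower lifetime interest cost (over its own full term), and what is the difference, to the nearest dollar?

Loan 1: at 5.75% the monthly rate is 0.0047917, so the payment is 704,000 × 0.0047917 / (1 − 1.0047917^−240) = $4,942.67.
Total interest on Loan 1 = 240 × $4,942.67 − $704,000 = $482,240.80.
Loan 2: monthly rate = 5.5%/12 = 0.0045833; payment = 704,000 × 0.0045833 / (1 − (1+0.0045833)^−180) = $5,752.27.
Total interest on Loan 2 = 180 × $5,752.27 − $704,000 = $331,408.60.
Loan 2 is lower by $150,832.20.

Loan 2 by $150,832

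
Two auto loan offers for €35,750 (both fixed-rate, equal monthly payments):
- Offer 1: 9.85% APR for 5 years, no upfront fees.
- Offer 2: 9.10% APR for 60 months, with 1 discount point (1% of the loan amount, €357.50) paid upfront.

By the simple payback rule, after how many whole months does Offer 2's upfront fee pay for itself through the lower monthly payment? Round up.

28 months

Offer 1: monthly rate = 9.85%/12 = 0.0082083; payment = 35,750 × 0.0082083 / (1 − (1+0.0082083)^−60) = €756.95.
Offer 2: at 9.10% the monthly rate is 0.0075833, so the payment is 35,750 × 0.0075833 / (1 − 1.0075833^−60) = €743.85.
Monthly savings = €756.95 − €743.85 = €13.10.
Break-even = €357.50 / €13.10 = 27.29 → 28 months.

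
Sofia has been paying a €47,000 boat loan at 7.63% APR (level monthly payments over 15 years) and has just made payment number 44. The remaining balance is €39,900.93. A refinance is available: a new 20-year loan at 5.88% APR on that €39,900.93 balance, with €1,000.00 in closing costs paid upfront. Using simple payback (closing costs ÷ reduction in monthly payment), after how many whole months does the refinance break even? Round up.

Current payment = 47,000 × 7.63%/12 / (1 − (1+0.0063583)^−180) = €439.18.
Refinanced payment = 39,900.93 × 0.0049000 / (1 − (1+0.0049000)^−240) = €283.11.
Monthly savings = €439.18 − €283.11 = €156.07.
Break-even = €1,000.00 / €156.07 = 6.41 → 7 months.

7 months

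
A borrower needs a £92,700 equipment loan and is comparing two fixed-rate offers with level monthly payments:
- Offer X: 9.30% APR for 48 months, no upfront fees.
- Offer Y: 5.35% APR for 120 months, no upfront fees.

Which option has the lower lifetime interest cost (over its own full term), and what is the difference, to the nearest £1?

Offer X: monthly rate = 9.3%/12 = 0.0077500; payment = 92,700 × 0.0077500 / (1 − (1+0.0077500)^−48) = £2,320.07.
Total interest on Offer X = 48 × £2,320.07 − £92,700 = £18,663.36.
Offer Y: at 5.35% the monthly rate is 0.0044583, so the payment is 92,700 × 0.0044583 / (1 − 1.0044583^−120) = £999.16.
Total interest on Offer Y = 120 × £999.16 − £92,700 = £27,199.20.
Offer X is lower by £8,535.84.

Offer X by £8,536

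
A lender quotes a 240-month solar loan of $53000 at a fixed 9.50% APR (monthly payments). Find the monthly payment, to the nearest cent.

Monthly rate = 9.5%/12 = 0.0079167; payment = 53,000 × 0.0079167 / (1 − (1+0.0079167)^−240) = $494.03.

$494.03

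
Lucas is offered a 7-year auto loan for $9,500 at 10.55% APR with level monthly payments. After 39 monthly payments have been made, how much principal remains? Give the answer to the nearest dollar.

With monthly rate i = 10.55%/12 = 0.0087917, the balance after k of n payments is P · [(1+i)^n − (1+i)^k] / [(1+i)^n − 1].
(1+0.0087917)^84 = 2.08605053 and (1+0.0087917)^39 = 1.40688291, so the balance is 9,500 × (2.08605053 − 1.40688291) / (2.08605053 − 1) = $5,940.88.

$5,941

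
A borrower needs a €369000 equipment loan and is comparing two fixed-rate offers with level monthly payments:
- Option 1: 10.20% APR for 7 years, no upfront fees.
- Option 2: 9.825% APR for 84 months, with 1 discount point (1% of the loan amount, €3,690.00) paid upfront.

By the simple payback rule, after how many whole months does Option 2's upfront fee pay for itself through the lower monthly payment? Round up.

52 months

Option 1: at 10.20% the monthly rate is 0.0085000, so the payment is 369,000 × 0.0085000 / (1 − 1.0085000^−84) = €6,164.04.
Option 2: at 9.825% the monthly rate is 0.0081875, so the payment is 369,000 × 0.0081875 / (1 − 1.0081875^−84) = €6,092.52.
Monthly savings = €6,164.04 − €6,092.52 = €71.52.
Break-even = €3,690.00 / €71.52 = 51.59 → 52 months.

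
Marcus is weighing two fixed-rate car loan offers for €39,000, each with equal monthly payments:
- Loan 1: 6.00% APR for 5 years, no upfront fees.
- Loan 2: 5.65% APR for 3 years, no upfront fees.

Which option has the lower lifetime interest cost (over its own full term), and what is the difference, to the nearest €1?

Loan 1: monthly rate = 6%/12 = 0.0050000; payment = 39,000 × 0.0050000 / (1 − (1+0.0050000)^−60) = €753.98.
Total interest on Loan 1 = 60 × €753.98 − €39,000 = €6,238.80.
Loan 2: at 5.65% the monthly rate is 0.0047083, so the payment is 39,000 × 0.0047083 / (1 − 1.0047083^−36) = €1,180.28.
Total interest on Loan 2 = 36 × €1,180.28 − €39,000 = €3,490.08.
Loan 2 is lower by €2,748.72.

Loan 2 by €2,749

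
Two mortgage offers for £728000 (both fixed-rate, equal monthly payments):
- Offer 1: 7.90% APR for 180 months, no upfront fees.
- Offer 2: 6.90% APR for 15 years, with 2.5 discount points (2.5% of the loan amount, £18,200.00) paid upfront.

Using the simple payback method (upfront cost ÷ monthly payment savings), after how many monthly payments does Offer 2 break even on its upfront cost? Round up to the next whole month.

Offer 1: monthly rate = 7.9%/12 = 0.0065833; payment = 728,000 × 0.0065833 / (1 − (1+0.0065833)^−180) = £6,915.19.
Offer 2: monthly rate = 6.9%/12 = 0.0057500; payment = 728,000 × 0.0057500 / (1 − (1+0.0057500)^−180) = £6,502.84.
Monthly savings = £6,915.19 − £6,502.84 = £412.35.
Break-even = £18,200.00 / £412.35 = 44.14 → 45 months.

45 months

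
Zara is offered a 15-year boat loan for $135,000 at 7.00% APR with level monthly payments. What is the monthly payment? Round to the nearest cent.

At 7.00% the monthly rate is 0.0058333, so the payment is 135,000 × 0.0058333 / (1 − 1.0058333^−180) = $1,213.42.

$1,213.42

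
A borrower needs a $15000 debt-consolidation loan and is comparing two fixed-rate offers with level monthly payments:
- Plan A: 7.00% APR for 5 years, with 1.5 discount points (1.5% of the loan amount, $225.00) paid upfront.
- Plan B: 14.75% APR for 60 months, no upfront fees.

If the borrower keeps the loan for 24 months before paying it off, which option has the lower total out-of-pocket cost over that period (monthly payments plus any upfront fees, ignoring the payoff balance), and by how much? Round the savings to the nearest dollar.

Plan A: at 7.00% the monthly rate is 0.0058333, so the payment is 15,000 × 0.0058333 / (1 − 1.0058333^−60) = $297.02.
Plan B: at 14.75% the monthly rate is 0.0122917, so the payment is 15,000 × 0.0122917 / (1 − 1.0122917^−60) = $354.88.
Over 24 months: Plan A costs 24 × $297.02 + $225.00 = $7,353.48; Plan B costs 24 × $354.88 = $8,517.12.
Plan A is cheaper by $8,517.12 − $7,353.48 = $1,163.64.

Plan A by $1,164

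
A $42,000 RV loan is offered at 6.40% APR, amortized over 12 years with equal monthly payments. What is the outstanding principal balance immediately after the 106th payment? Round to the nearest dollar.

With monthly rate i = 6.4%/12 = 0.0053333, the balance after k of n payments is P · [(1+i)^n − (1+i)^k] / [(1+i)^n − 1].
(1+0.0053333)^144 = 2.15105679 and (1+0.0053333)^106 = 1.75739239, so the balance is 42,000 × (2.15105679 − 1.75739239) / (2.15105679 − 1) = $14,364.11.

$14,364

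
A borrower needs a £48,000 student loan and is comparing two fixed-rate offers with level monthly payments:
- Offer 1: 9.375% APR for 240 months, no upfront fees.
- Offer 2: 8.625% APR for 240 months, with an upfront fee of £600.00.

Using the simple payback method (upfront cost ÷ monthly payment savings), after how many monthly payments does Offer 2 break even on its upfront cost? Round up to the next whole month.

Offer 1: at 9.375% the monthly rate is 0.0078125, so the payment is 48,000 × 0.0078125 / (1 − 1.0078125^−240) = £443.51.
Offer 2: monthly rate = 8.625%/12 = 0.0071875; payment = 48,000 × 0.0071875 / (1 − (1+0.0071875)^−240) = £420.36.
Monthly savings = £443.51 − £420.36 = £23.15.
Break-even = £600.00 / £23.15 = 25.92 → 26 months.

26 months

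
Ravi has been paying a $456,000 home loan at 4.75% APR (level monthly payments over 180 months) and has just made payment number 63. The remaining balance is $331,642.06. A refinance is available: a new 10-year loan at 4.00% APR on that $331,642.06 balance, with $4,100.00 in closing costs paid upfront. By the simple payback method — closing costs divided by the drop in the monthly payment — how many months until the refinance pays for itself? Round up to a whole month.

22 months

Current payment = 456,000 × 4.75%/12 / (1 − (1+0.0039583)^−180) = $3,546.91.
Refinanced payment = 331,642.06 × 0.0033333 / (1 − (1+0.0033333)^−120) = $3,357.71.
Monthly savings = $3,546.91 − $3,357.71 = $189.20.
Break-even = $4,100.00 / $189.20 = 21.67 → 22 months.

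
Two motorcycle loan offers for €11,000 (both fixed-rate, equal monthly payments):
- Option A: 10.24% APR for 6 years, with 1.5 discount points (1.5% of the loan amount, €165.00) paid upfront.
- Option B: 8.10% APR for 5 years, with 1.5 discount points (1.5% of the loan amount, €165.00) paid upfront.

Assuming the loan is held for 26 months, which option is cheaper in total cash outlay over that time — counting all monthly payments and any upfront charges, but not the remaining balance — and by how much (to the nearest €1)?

Option A: at 10.24% the monthly rate is 0.0085333, so the payment is 11,000 × 0.0085333 / (1 − 1.0085333^−72) = €205.12.
Option B: monthly rate = 8.1%/12 = 0.0067500; payment = 11,000 × 0.0067500 / (1 − (1+0.0067500)^−60) = €223.57.
Over 26 months: Option A costs 26 × €205.12 + €165.00 = €5,498.12; Option B costs 26 × €223.57 + €165.00 = €5,977.82.
Option A is cheaper by €5,977.82 − €5,498.12 = €479.70.

Option A by €480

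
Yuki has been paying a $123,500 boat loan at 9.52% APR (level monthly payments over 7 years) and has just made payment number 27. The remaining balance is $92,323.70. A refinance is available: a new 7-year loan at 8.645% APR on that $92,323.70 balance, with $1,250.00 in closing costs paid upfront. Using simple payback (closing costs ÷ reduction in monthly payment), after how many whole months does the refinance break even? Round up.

3 months

Current payment = 123,500 × 9.52%/12 / (1 − (1+0.0079333)^−84) = $2,019.75.
Refinanced payment = 92,323.70 × 0.0072042 / (1 − (1+0.0072042)^−84) = $1,468.82.
Monthly savings = $2,019.75 − $1,468.82 = $550.93.
Break-even = $1,250.00 / $550.93 = 2.27 → 3 months.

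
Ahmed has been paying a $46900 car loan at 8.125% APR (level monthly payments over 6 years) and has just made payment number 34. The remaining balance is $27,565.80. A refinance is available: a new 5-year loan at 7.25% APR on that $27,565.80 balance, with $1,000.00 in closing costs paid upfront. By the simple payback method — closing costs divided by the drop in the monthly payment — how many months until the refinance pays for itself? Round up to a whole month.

4 months

Current payment = 46,900 × 8.125%/12 / (1 − (1+0.0067708)^−72) = $825.17.
Refinanced payment = 27,565.80 × 0.0060417 / (1 − (1+0.0060417)^−60) = $549.09.
Monthly savings = $825.17 − $549.09 = $276.08.
Break-even = $1,000.00 / $276.08 = 3.62 → 4 months.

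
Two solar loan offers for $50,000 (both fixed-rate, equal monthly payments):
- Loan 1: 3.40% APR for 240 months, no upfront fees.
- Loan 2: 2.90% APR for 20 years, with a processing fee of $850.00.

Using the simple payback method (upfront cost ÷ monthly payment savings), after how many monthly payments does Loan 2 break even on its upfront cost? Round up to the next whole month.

Loan 1: monthly rate = 3.4%/12 = 0.0028333; payment = 50,000 × 0.0028333 / (1 − (1+0.0028333)^−240) = $287.42.
Loan 2: at 2.90% the monthly rate is 0.0024167, so the payment is 50,000 × 0.0024167 / (1 − 1.0024167^−240) = $274.80.
Monthly savings = $287.42 − $274.80 = $12.62.
Break-even = $850.00 / $12.62 = 67.35 → 68 months.

68 months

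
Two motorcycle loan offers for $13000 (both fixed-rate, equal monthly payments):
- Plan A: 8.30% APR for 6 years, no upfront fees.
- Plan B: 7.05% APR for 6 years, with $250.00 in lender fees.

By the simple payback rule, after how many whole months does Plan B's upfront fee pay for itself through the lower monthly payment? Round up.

Plan A: monthly rate = 8.3%/12 = 0.0069167; payment = 13,000 × 0.0069167 / (1 − (1+0.0069167)^−72) = $229.84.
Plan B: monthly rate = 7.05%/12 = 0.0058750; payment = 13,000 × 0.0058750 / (1 − (1+0.0058750)^−72) = $221.95.
Monthly savings = $229.84 − $221.95 = $7.89.
Break-even = $250.00 / $7.89 = 31.69 → 32 months.

32 months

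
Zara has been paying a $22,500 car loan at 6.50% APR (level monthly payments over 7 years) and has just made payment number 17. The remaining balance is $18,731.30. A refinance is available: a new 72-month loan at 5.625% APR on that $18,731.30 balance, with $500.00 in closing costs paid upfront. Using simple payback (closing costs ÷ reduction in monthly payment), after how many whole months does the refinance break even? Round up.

Current payment = 22,500 × 6.5%/12 / (1 − (1+0.0054167)^−84) = $334.11.
Refinanced payment = 18,731.30 × 0.0046875 / (1 − (1+0.0046875)^−72) = $307.13.
Monthly savings = $334.11 − $307.13 = $26.98.
Break-even = $500.00 / $26.98 = 18.53 → 19 months.

19 months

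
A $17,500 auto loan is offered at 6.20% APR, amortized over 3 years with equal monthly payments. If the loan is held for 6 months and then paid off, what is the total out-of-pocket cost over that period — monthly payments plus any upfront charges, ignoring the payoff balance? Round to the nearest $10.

$3,200

At 6.20% the monthly rate is 0.0051667, so the payment is 17,500 × 0.0051667 / (1 − 1.0051667^−36) = $533.97.
Total outlay = 6 × $533.97 = $3,203.82.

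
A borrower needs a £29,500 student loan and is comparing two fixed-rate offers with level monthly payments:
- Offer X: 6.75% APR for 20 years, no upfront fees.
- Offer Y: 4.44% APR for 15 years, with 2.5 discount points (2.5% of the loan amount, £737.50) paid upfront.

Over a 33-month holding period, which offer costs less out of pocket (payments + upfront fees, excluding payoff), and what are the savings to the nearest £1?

Offer X by £753

Offer X: monthly rate = 6.75%/12 = 0.0056250; payment = 29,500 × 0.0056250 / (1 − (1+0.0056250)^−240) = £224.31.
Offer Y: at 4.44% the monthly rate is 0.0037000, so the payment is 29,500 × 0.0037000 / (1 − 1.0037000^−180) = £224.77.
Over 33 months: Offer X costs 33 × £224.31 = £7,402.23; Offer Y costs 33 × £224.77 + £737.50 = £8,154.91.
Offer X is cheaper by £8,154.91 − £7,402.23 = £752.68.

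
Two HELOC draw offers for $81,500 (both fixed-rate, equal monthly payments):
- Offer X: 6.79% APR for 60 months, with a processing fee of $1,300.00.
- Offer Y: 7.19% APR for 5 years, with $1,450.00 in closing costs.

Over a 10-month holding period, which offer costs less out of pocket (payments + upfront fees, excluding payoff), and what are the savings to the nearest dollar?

Offer X: monthly rate = 6.79%/12 = 0.0056583; payment = 81,500 × 0.0056583 / (1 − (1+0.0056583)^−60) = $1,605.74.
Offer Y: at 7.19% the monthly rate is 0.0059917, so the payment is 81,500 × 0.0059917 / (1 − 1.0059917^−60) = $1,621.11.
Over 10 months: Offer X costs 10 × $1,605.74 + $1,300.00 = $17,357.40; Offer Y costs 10 × $1,621.11 + $1,450.00 = $17,661.10.
Offer X is cheaper by $17,661.10 − $17,357.40 = $303.70.

Offer X by $304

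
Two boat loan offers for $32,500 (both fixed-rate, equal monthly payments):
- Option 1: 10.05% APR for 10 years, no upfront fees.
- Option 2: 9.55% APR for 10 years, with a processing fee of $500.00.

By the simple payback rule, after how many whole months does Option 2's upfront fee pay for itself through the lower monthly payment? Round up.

Option 1: at 10.05% the monthly rate is 0.0083750, so the payment is 32,500 × 0.0083750 / (1 − 1.0083750^−120) = $430.39.
Option 2: at 9.55% the monthly rate is 0.0079583, so the payment is 32,500 × 0.0079583 / (1 − 1.0079583^−120) = $421.43.
Monthly savings = $430.39 − $421.43 = $8.96.
Break-even = $500.00 / $8.96 = 55.80 → 56 months.

56 months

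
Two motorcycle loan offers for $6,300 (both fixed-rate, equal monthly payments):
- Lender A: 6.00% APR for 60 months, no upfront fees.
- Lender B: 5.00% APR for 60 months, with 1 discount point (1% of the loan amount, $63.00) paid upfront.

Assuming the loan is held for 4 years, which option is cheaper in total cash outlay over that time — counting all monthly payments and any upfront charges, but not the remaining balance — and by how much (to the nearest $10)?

Lender A: at 6.00% the monthly rate is 0.0050000, so the payment is 6,300 × 0.0050000 / (1 − 1.0050000^−60) = $121.80.
Lender B: monthly rate = 5%/12 = 0.0041667; payment = 6,300 × 0.0041667 / (1 − (1+0.0041667)^−60) = $118.89.
Over 48 months: Lender A costs 48 × $121.80 = $5,846.40; Lender B costs 48 × $118.89 + $63.00 = $5,769.72.
Lender B is cheaper by $5,846.40 − $5,769.72 = $76.68.

Lender B by $80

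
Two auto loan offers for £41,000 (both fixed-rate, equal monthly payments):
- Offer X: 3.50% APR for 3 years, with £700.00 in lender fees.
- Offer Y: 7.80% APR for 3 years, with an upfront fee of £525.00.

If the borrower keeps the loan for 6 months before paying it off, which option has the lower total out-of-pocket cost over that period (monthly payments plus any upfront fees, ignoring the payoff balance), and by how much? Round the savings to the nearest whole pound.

Offer X by £303

Offer X: at 3.50% the monthly rate is 0.0029167, so the payment is 41,000 × 0.0029167 / (1 − 1.0029167^−36) = £1,201.39.
Offer Y: monthly rate = 7.8%/12 = 0.0065000; payment = 41,000 × 0.0065000 / (1 − (1+0.0065000)^−36) = £1,281.01.
Over 6 months: Offer X costs 6 × £1,201.39 + £700.00 = £7,908.34; Offer Y costs 6 × £1,281.01 + £525.00 = £8,211.06.
Offer X is cheaper by £8,211.06 − £7,908.34 = £302.72.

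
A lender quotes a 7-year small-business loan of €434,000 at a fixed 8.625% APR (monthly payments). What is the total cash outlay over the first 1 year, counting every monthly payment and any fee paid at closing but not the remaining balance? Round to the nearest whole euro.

€82,804

Monthly rate = 8.625%/12 = 0.0071875; payment = 434,000 × 0.0071875 / (1 − (1+0.0071875)^−84) = €6,900.35.
Total outlay = 12 × €6,900.35 = €82,804.20.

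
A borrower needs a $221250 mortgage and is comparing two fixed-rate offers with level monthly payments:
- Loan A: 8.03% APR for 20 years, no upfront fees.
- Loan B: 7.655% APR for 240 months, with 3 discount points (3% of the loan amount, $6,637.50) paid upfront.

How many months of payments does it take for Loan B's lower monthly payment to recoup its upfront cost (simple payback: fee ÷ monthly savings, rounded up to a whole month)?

130 months

Loan A: at 8.03% the monthly rate is 0.0066917, so the payment is 221,250 × 0.0066917 / (1 − 1.0066917^−240) = $1,854.76.
Loan B: monthly rate = 7.655%/12 = 0.0063792; payment = 221,250 × 0.0063792 / (1 − (1+0.0063792)^−240) = $1,803.40.
Monthly savings = $1,854.76 − $1,803.40 = $51.36.
Break-even = $6,637.50 / $51.36 = 129.23 → 130 months.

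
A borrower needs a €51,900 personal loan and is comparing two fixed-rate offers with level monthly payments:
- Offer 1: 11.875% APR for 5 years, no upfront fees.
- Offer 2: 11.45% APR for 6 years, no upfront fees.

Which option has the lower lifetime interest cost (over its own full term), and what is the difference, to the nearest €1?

Offer 1 by €2,918

Offer 1: monthly rate = 11.875%/12 = 0.0098958; payment = 51,900 × 0.0098958 / (1 − (1+0.0098958)^−60) = €1,151.21.
Total interest on Offer 1 = 60 × €1,151.21 − €51,900 = €17,172.60.
Offer 2: at 11.45% the monthly rate is 0.0095417, so the payment is 51,900 × 0.0095417 / (1 − 1.0095417^−72) = €999.87.
Total interest on Offer 2 = 72 × €999.87 − €51,900 = €20,090.64.
Offer 1 is lower by €2,918.04.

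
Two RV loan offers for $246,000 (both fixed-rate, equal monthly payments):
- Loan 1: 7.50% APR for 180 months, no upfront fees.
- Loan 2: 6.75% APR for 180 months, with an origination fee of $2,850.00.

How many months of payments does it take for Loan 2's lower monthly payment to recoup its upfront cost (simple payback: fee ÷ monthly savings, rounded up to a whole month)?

Loan 1: monthly rate = 7.5%/12 = 0.0062500; payment = 246,000 × 0.0062500 / (1 − (1+0.0062500)^−180) = $2,280.45.
Loan 2: at 6.75% the monthly rate is 0.0056250, so the payment is 246,000 × 0.0056250 / (1 − 1.0056250^−180) = $2,176.88.
Monthly savings = $2,280.45 − $2,176.88 = $103.57.
Break-even = $2,850.00 / $103.57 = 27.52 → 28 months.

28 months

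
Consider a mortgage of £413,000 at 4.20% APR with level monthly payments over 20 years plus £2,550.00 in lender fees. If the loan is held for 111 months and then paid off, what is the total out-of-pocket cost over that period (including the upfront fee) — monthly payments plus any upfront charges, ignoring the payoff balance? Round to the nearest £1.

Monthly rate = 4.2%/12 = 0.0035000; payment = 413,000 × 0.0035000 / (1 − (1+0.0035000)^−240) = £2,546.44.
Total outlay = 111 × £2,546.44 + £2,550.00 = £285,204.84.

£285,205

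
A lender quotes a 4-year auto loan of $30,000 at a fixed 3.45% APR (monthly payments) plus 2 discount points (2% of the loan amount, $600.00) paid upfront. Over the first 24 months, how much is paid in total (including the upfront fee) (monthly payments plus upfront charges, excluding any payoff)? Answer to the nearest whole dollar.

$16,680

Monthly rate = 3.45%/12 = 0.0028750; payment = 30,000 × 0.0028750 / (1 − (1+0.0028750)^−48) = $670.01.
Total outlay = 24 × $670.01 + $600.00 = $16,680.24.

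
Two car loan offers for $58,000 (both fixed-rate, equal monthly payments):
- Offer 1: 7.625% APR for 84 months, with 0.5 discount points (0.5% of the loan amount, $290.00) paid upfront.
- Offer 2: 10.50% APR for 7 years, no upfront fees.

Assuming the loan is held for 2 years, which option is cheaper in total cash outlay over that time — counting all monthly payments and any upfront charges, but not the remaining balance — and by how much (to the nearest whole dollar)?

Offer 1: monthly rate = 7.625%/12 = 0.0063542; payment = 58,000 × 0.0063542 / (1 − (1+0.0063542)^−84) = $893.20.
Offer 2: at 10.50% the monthly rate is 0.0087500, so the payment is 58,000 × 0.0087500 / (1 − 1.0087500^−84) = $977.92.
Over 24 months: Offer 1 costs 24 × $893.20 + $290.00 = $21,726.80; Offer 2 costs 24 × $977.92 = $23,470.08.
Offer 1 is cheaper by $23,470.08 − $21,726.80 = $1,743.28.

Offer 1 by $1,743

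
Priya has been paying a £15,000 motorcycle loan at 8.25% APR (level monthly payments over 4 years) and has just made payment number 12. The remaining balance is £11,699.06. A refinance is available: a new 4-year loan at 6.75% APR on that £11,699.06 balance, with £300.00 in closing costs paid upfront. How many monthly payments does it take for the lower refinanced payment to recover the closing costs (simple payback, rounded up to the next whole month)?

Current payment = 15,000 × 8.25%/12 / (1 − (1+0.0068750)^−48) = £367.96.
Refinanced payment = 11,699.06 × 0.0056250 / (1 − (1+0.0056250)^−48) = £278.79.
Monthly savings = £367.96 − £278.79 = £89.17.
Break-even = £300.00 / £89.17 = 3.36 → 4 months.

4 months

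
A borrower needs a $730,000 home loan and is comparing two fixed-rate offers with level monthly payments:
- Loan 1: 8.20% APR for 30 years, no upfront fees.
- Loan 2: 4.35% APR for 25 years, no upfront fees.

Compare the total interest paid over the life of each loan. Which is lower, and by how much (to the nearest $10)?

Loan 2 by $766,400

Loan 1: at 8.20% the monthly rate is 0.0068333, so the payment is 730,000 × 0.0068333 / (1 − 1.0068333^−360) = $5,458.61.
Total interest on Loan 1 = 360 × $5,458.61 − $730,000 = $1,235,099.60.
Loan 2: at 4.35% the monthly rate is 0.0036250, so the payment is 730,000 × 0.0036250 / (1 − 1.0036250^−300) = $3,995.68.
Total interest on Loan 2 = 300 × $3,995.68 − $730,000 = $468,704.00.
Loan 2 is lower by $766,395.60.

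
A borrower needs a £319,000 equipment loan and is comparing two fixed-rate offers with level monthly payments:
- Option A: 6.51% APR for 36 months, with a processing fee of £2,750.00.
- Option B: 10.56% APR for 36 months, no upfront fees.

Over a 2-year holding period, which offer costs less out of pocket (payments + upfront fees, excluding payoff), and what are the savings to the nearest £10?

Option A: at 6.51% the monthly rate is 0.0054250, so the payment is 319,000 × 0.0054250 / (1 − 1.0054250^−36) = £9,778.48.
Option B: monthly rate = 10.56%/12 = 0.0088000; payment = 319,000 × 0.0088000 / (1 − (1+0.0088000)^−36) = £10,377.31.
Over 24 months: Option A costs 24 × £9,778.48 + £2,750.00 = £237,433.52; Option B costs 24 × £10,377.31 = £249,055.44.
Option A is cheaper by £249,055.44 − £237,433.52 = £11,621.92.

Option A by £11,620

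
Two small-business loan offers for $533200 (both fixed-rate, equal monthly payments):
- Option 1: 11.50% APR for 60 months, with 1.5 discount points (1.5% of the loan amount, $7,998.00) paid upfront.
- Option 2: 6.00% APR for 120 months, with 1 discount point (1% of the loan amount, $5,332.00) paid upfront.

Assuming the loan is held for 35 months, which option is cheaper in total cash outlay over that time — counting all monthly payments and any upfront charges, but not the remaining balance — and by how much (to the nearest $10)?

Option 1: monthly rate = 11.5%/12 = 0.0095833; payment = 533,200 × 0.0095833 / (1 − (1+0.0095833)^−60) = $11,726.46.
Option 2: monthly rate = 6%/12 = 0.0050000; payment = 533,200 × 0.0050000 / (1 − (1+0.0050000)^−120) = $5,919.61.
Over 35 months: Option 1 costs 35 × $11,726.46 + $7,998.00 = $418,424.10; Option 2 costs 35 × $5,919.61 + $5,332.00 = $212,518.35.
Option 2 is cheaper by $418,424.10 − $212,518.35 = $205,905.75.

Option 2 by $205,910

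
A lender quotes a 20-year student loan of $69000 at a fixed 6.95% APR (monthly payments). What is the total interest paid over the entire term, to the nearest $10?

$58,890

At 6.95% the monthly rate is 0.0057917, so the payment is 69,000 × 0.0057917 / (1 − 1.0057917^−240) = $532.89.
Total paid = 240 × $532.89 = $127,893.60; interest = $127,893.60 − $69,000 = $58,893.60.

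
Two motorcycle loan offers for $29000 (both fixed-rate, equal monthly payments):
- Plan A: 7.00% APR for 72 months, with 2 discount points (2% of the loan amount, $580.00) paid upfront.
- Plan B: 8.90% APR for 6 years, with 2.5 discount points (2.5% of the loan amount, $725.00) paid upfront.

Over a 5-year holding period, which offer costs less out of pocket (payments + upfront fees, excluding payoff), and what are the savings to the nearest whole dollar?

Plan A by $1,758

Plan A: monthly rate = 7%/12 = 0.0058333; payment = 29,000 × 0.0058333 / (1 − (1+0.0058333)^−72) = $494.42.
Plan B: at 8.90% the monthly rate is 0.0074167, so the payment is 29,000 × 0.0074167 / (1 − 1.0074167^−72) = $521.30.
Over 60 months: Plan A costs 60 × $494.42 + $580.00 = $30,245.20; Plan B costs 60 × $521.30 + $725.00 = $32,003.00.
Plan A is cheaper by $32,003.00 − $30,245.20 = $1,757.80.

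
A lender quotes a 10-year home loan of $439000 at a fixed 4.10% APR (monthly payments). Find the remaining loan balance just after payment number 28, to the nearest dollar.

$352,016

With monthly rate i = 4.1%/12 = 0.0034167, the balance after k of n payments is P · [(1+i)^n − (1+i)^k] / [(1+i)^n − 1].
(1+0.0034167)^120 = 1.50576515 and (1+0.0034167)^28 = 1.10021279, so the balance is 439,000 × (1.50576515 − 1.10021279) / (1.50576515 − 1) = $352,016.12.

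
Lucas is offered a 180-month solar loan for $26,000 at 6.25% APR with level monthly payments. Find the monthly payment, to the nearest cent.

$222.93

At 6.25% the monthly rate is 0.0052083, so the payment is 26,000 × 0.0052083 / (1 − 1.0052083^−180) = $222.93.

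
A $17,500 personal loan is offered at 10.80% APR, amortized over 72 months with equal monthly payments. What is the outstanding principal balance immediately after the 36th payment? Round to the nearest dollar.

$10,149

With monthly rate i = 10.8%/12 = 0.0090000, the balance after k of n payments is P · [(1+i)^n − (1+i)^k] / [(1+i)^n − 1].
(1+0.0090000)^72 = 1.90618027 and (1+0.0090000)^36 = 1.38064487, so the balance is 17,500 × (1.90618027 − 1.38064487) / (1.90618027 − 1) = $10,149.05.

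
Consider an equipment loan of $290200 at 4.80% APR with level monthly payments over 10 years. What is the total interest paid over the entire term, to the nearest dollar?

$75,768

At 4.80% the monthly rate is 0.0040000, so the payment is 290,200 × 0.0040000 / (1 − 1.0040000^−120) = $3,049.73.
Total paid = 120 × $3,049.73 = $365,967.60; interest = $365,967.60 − $290,200 = $75,767.60.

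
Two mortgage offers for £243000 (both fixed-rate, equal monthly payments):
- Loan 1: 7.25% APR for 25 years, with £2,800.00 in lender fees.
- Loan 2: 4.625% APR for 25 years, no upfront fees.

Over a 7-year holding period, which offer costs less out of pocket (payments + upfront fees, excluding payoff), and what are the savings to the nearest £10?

Loan 1: at 7.25% the monthly rate is 0.0060417, so the payment is 243,000 × 0.0060417 / (1 − 1.0060417^−300) = £1,756.42.
Loan 2: at 4.625% the monthly rate is 0.0038542, so the payment is 243,000 × 0.0038542 / (1 − 1.0038542^−300) = £1,367.97.
Over 84 months: Loan 1 costs 84 × £1,756.42 + £2,800.00 = £150,339.28; Loan 2 costs 84 × £1,367.97 = £114,909.48.
Loan 2 is cheaper by £150,339.28 − £114,909.48 = £35,429.80.

Loan 2 by £35,430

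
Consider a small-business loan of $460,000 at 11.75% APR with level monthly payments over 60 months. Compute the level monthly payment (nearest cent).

At 11.75% the monthly rate is 0.0097917, so the payment is 460,000 × 0.0097917 / (1 − 1.0097917^−60) = $10,174.43.

$10,174.43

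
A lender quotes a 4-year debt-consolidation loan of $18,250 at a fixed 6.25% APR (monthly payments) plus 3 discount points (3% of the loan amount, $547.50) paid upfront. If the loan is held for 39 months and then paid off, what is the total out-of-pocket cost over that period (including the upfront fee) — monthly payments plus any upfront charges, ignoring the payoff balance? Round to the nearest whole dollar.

At 6.25% the monthly rate is 0.0052083, so the payment is 18,250 × 0.0052083 / (1 − 1.0052083^−48) = $430.70.
Total outlay = 39 × $430.70 + $547.50 = $17,344.80.

$17,345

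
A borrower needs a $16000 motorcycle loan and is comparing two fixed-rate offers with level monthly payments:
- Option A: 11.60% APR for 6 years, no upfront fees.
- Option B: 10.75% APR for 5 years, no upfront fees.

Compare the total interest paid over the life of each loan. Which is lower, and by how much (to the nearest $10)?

Option A: monthly rate = 11.6%/12 = 0.0096667; payment = 16,000 × 0.0096667 / (1 − (1+0.0096667)^−72) = $309.48.
Total interest on Option A = 72 × $309.48 − $16,000 = $6,282.56.
Option B: monthly rate = 10.75%/12 = 0.0089583; payment = 16,000 × 0.0089583 / (1 − (1+0.0089583)^−60) = $345.89.
Total interest on Option B = 60 × $345.89 − $16,000 = $4,753.40.
Option B is lower by $1,529.16.

Option B by $1,530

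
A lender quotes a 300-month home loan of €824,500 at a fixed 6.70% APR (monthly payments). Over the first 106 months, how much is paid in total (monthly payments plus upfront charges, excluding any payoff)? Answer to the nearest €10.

€601,080

At 6.70% the monthly rate is 0.0055833, so the payment is 824,500 × 0.0055833 / (1 − 1.0055833^−300) = €5,670.56.
Total outlay = 106 × €5,670.56 = €601,079.36.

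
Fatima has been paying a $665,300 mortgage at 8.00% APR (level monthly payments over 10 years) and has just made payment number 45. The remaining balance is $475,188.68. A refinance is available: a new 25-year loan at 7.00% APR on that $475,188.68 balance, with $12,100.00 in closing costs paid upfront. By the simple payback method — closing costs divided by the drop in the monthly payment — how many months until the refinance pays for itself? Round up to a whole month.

Current payment = 665,300 × 8%/12 / (1 − (1+0.0066667)^−120) = $8,071.92.
Refinanced payment = 475,188.68 × 0.0058333 / (1 − (1+0.0058333)^−300) = $3,358.53.
Monthly savings = $8,071.92 − $3,358.53 = $4,713.39.
Break-even = $12,100.00 / $4,713.39 = 2.57 → 3 months.

3 months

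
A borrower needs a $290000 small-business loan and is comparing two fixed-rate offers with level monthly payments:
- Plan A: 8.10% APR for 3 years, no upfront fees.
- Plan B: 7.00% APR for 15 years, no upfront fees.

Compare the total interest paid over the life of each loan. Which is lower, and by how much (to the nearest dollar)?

Plan A: at 8.10% the monthly rate is 0.0067500, so the payment is 290,000 × 0.0067500 / (1 − 1.0067500^−36) = $9,100.93.
Total interest on Plan A = 36 × $9,100.93 − $290,000 = $37,633.48.
Plan B: at 7.00% the monthly rate is 0.0058333, so the payment is 290,000 × 0.0058333 / (1 − 1.0058333^−180) = $2,606.60.
Total interest on Plan B = 180 × $2,606.60 − $290,000 = $179,188.00.
Plan A is lower by $141,554.52.

Plan A by $141,555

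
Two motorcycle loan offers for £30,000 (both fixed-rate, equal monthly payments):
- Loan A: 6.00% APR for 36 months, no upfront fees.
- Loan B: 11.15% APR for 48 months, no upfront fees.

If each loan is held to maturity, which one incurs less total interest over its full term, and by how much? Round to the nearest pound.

Loan A: monthly rate = 6%/12 = 0.0050000; payment = 30,000 × 0.0050000 / (1 − (1+0.0050000)^−36) = £912.66.
Total interest on Loan A = 36 × £912.66 − £30,000 = £2,855.76.
Loan B: at 11.15% the monthly rate is 0.0092917, so the payment is 30,000 × 0.0092917 / (1 − 1.0092917^−48) = £777.55.
Total interest on Loan B = 48 × £777.55 − £30,000 = £7,322.40.
Loan A is lower by £4,466.64.

Loan A by £4,467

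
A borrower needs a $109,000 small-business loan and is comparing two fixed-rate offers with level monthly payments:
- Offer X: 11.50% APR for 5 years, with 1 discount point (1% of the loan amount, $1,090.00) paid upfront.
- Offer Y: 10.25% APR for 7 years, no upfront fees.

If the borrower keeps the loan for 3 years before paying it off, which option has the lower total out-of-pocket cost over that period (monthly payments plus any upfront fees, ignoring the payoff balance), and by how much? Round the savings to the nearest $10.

Offer X: monthly rate = 11.5%/12 = 0.0095833; payment = 109,000 × 0.0095833 / (1 − (1+0.0095833)^−60) = $2,397.19.
Offer Y: monthly rate = 10.25%/12 = 0.0085417; payment = 109,000 × 0.0085417 / (1 − (1+0.0085417)^−84) = $1,823.64.
Over 36 months: Offer X costs 36 × $2,397.19 + $1,090.00 = $87,388.84; Offer Y costs 36 × $1,823.64 = $65,651.04.
Offer Y is cheaper by $87,388.84 − $65,651.04 = $21,737.80.

Offer Y by $21,740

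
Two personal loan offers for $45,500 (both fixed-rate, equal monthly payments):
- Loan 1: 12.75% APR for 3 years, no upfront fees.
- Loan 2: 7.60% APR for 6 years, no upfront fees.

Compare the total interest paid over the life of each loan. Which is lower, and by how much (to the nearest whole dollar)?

Loan 1: at 12.75% the monthly rate is 0.0106250, so the payment is 45,500 × 0.0106250 / (1 − 1.0106250^−36) = $1,527.60.
Total interest on Loan 1 = 36 × $1,527.60 − $45,500 = $9,493.60.
Loan 2: at 7.60% the monthly rate is 0.0063333, so the payment is 45,500 × 0.0063333 / (1 − 1.0063333^−72) = $788.91.
Total interest on Loan 2 = 72 × $788.91 − $45,500 = $11,301.52.
Loan 1 is lower by $1,807.92.

Loan 1 by $1,808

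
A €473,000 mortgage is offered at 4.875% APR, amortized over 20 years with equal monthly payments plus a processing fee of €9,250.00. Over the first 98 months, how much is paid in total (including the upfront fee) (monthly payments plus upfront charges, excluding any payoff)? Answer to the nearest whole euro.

Monthly rate = 4.875%/12 = 0.0040625; payment = 473,000 × 0.0040625 / (1 − (1+0.0040625)^−240) = €3,089.02.
Total outlay = 98 × €3,089.02 + €9,250.00 = €311,973.96.

€311,974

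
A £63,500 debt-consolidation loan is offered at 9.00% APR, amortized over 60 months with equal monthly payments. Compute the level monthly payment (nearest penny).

£1,318.16

Monthly rate = 9%/12 = 0.0075000; payment = 63,500 × 0.0075000 / (1 − (1+0.0075000)^−60) = £1,318.16.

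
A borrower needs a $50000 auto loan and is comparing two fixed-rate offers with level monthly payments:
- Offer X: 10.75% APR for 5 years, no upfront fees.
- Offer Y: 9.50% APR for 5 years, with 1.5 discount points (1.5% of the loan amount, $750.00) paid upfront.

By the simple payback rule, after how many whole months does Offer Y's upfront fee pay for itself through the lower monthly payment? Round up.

Offer X: at 10.75% the monthly rate is 0.0089583, so the payment is 50,000 × 0.0089583 / (1 − 1.0089583^−60) = $1,080.90.
Offer Y: at 9.50% the monthly rate is 0.0079167, so the payment is 50,000 × 0.0079167 / (1 − 1.0079167^−60) = $1,050.09.
Monthly savings = $1,080.90 − $1,050.09 = $30.81.
Break-even = $750.00 / $30.81 = 24.34 → 25 months.

25 months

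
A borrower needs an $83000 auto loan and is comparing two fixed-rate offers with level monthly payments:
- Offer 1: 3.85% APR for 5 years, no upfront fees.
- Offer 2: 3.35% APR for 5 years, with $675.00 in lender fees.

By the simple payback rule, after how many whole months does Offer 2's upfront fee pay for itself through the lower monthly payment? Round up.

37 months

Offer 1: at 3.85% the monthly rate is 0.0032083, so the payment is 83,000 × 0.0032083 / (1 − 1.0032083^−60) = $1,522.96.
Offer 2: monthly rate = 3.35%/12 = 0.0027917; payment = 83,000 × 0.0027917 / (1 − (1+0.0027917)^−60) = $1,504.35.
Monthly savings = $1,522.96 − $1,504.35 = $18.61.
Break-even = $675.00 / $18.61 = 36.27 → 37 months.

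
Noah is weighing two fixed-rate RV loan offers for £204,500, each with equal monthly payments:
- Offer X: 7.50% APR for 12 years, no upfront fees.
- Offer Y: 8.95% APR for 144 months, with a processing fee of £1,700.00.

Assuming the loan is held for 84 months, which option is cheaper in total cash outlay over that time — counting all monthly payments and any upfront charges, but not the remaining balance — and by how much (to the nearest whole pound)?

Offer X: at 7.50% the monthly rate is 0.0062500, so the payment is 204,500 × 0.0062500 / (1 − 1.0062500^−144) = £2,157.94.
Offer Y: at 8.95% the monthly rate is 0.0074583, so the payment is 204,500 × 0.0074583 / (1 − 1.0074583^−144) = £2,321.52.
Over 84 months: Offer X costs 84 × £2,157.94 = £181,266.96; Offer Y costs 84 × £2,321.52 + £1,700.00 = £196,707.68.
Offer X is cheaper by £196,707.68 − £181,266.96 = £15,440.72.

Offer X by £15,441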